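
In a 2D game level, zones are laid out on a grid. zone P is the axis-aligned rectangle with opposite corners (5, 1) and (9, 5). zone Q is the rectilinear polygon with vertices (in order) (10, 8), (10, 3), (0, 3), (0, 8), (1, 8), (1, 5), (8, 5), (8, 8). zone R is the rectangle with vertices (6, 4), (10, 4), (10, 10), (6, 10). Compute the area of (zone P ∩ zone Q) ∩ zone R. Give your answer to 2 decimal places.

The region (zone P ∩ zone Q) ∩ zone R is the polygon with vertices (9,4), (6,4), (6,5), (8,5), (9,5).
By the shoelace formula its area is 3.00.

3.00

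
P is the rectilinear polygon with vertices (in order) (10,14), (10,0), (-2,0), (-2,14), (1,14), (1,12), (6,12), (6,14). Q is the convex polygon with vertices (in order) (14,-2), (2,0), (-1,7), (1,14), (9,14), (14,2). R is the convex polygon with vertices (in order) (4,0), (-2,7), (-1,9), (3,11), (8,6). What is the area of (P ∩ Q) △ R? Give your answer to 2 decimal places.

73.47

|P ∩ Q| = 125.3.
|(P ∩ Q) ∩ R| = 54.6667.
|(P ∩ Q) △ R| = 125.3 + 57.5 − 109.3333 = 73.47.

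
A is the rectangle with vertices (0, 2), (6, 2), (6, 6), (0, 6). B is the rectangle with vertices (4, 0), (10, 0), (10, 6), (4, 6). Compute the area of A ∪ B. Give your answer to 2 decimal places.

By inclusion–exclusion:
Individual areas: |A| = 24, |B| = 36.
|A∩B|: x∈[4,6], y∈[2,6] → 2·4 = 8.
|A ∪ B| = 60 − 8 = 52.00.

52.00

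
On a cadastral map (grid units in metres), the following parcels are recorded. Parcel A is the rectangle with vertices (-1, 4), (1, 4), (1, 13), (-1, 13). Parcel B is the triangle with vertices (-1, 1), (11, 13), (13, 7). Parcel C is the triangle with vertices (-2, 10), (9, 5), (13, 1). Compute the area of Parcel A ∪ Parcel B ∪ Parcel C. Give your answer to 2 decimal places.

By inclusion–exclusion:
Individual areas: |Parcel A| = 18, |Parcel B| = 48, |Parcel C| = 12.
|Parcel A∩Parcel B| = 0.
|Parcel A∩Parcel C| = 0.5818.
|Parcel B∩Parcel C| = 3.9926.
|Parcel A∩Parcel B∩Parcel C| = 0.
|Parcel A ∪ Parcel B ∪ Parcel C| = 78 − 4.5745 + 0 = 73.43.

73.43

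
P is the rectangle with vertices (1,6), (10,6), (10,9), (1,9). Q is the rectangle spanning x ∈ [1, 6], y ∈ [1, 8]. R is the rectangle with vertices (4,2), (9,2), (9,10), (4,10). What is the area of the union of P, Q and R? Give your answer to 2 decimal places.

By inclusion–exclusion:
Individual areas: |P| = 27, |Q| = 35, |R| = 40.
|P∩Q|: x∈[1,6], y∈[6,8] → 5·2 = 10.
|P∩R|: x∈[4,9], y∈[6,9] → 5·3 = 15.
|Q∩R|: x∈[4,6], y∈[2,8] → 2·6 = 12.
|P∩Q∩R| = 4.
|P ∪ Q ∪ R| = 102 − 37 + 4 = 69.00.

69.00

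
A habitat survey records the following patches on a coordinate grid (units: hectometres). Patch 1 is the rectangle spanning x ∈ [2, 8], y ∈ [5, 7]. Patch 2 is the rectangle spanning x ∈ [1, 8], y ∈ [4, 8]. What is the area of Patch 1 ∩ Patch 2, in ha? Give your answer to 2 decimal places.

12.00

|Patch 1∩Patch 2|: x∈[2,8], y∈[5,7] → 6·2 = 12.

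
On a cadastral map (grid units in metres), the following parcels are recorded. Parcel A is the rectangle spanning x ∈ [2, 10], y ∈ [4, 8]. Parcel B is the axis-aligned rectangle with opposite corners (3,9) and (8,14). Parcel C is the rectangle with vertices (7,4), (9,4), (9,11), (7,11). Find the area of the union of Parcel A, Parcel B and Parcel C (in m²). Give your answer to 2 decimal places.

By inclusion–exclusion:
Individual areas: |Parcel A| = 32, |Parcel B| = 25, |Parcel C| = 14.
|Parcel A∩Parcel B| = 0 (no overlap).
|Parcel A∩Parcel C|: x∈[7,9], y∈[4,8] → 2·4 = 8.
|Parcel B∩Parcel C|: x∈[7,8], y∈[9,11] → 1·2 = 2.
|Parcel A∩Parcel B∩Parcel C| = 0.
|Parcel A ∪ Parcel B ∪ Parcel C| = 71 − 10 + 0 = 61.00.

61.00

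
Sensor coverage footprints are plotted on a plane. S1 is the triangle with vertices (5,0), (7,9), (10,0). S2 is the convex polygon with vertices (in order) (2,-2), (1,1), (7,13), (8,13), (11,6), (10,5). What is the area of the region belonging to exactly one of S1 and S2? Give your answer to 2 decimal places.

65.57

|S1| = 22.5, |S2| = 66.5, |S1∩S2| = 11.7172.
|S1 △ S2| = |S1| + |S2| − 2·|S1∩S2| = 22.5 + 66.5 − 23.4344 = 65.57.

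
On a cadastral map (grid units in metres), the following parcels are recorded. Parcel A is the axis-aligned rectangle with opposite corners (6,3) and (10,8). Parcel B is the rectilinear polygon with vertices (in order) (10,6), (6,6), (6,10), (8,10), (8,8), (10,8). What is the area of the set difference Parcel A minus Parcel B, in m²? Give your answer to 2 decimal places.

12.00

|Parcel A| = 20, |Parcel A∩Parcel B| = 8.
|Parcel A ∖ Parcel B| = |Parcel A| − |Parcel A∩Parcel B| = 20 − 8 = 12.00.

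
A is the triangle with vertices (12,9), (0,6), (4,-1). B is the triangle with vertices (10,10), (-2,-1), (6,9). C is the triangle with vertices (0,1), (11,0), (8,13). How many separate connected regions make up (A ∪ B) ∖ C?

4

(A ∪ B) ∖ C splits into 4 disjoint pieces (area 3.4735, area 1.8054, area 7.3055, area 0.4448).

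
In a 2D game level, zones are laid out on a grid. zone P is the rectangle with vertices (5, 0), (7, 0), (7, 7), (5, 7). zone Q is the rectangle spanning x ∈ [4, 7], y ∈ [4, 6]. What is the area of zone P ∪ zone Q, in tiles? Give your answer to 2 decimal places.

16.00

By inclusion–exclusion:
Individual areas: |zone P| = 14, |zone Q| = 6.
|zone P∩zone Q|: x∈[5,7], y∈[4,6] → 2·2 = 4.
|zone P ∪ zone Q| = 20 − 4 = 16.00.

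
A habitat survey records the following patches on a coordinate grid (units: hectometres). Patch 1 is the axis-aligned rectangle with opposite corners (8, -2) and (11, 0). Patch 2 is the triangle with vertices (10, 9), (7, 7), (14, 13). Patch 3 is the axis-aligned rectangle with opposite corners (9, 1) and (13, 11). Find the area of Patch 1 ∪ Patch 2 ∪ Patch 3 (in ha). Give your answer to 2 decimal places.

By inclusion–exclusion:
Individual areas: |Patch 1| = 6, |Patch 2| = 2, |Patch 3| = 40.
|Patch 1∩Patch 2| = 0.
|Patch 1∩Patch 3| = 0 (no overlap).
|Patch 2∩Patch 3| = 1.2857.
|Patch 1∩Patch 2∩Patch 3| = 0.
|Patch 1 ∪ Patch 2 ∪ Patch 3| = 48 − 1.2857 + 0 = 46.71.

46.71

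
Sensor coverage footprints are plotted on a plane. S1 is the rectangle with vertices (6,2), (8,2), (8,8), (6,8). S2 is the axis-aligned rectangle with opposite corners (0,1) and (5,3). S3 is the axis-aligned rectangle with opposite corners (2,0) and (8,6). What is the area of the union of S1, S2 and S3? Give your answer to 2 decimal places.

By inclusion–exclusion:
Individual areas: |S1| = 12, |S2| = 10, |S3| = 36.
|S1∩S2| = 0 (no overlap).
|S1∩S3|: x∈[6,8], y∈[2,6] → 2·4 = 8.
|S2∩S3|: x∈[2,5], y∈[1,3] → 3·2 = 6.
|S1∩S2∩S3| = 0.
|S1 ∪ S2 ∪ S3| = 58 − 14 + 0 = 44.00.

44.00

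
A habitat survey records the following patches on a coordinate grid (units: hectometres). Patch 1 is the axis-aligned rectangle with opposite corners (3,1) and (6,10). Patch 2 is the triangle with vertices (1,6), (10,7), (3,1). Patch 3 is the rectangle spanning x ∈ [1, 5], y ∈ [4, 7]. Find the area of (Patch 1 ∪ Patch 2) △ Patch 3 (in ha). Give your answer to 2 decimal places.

|Patch 1 ∪ Patch 2| = 38.1905.
|(Patch 1 ∪ Patch 2) ∩ Patch 3| = 9.4222.
|(Patch 1 ∪ Patch 2) △ Patch 3| = 38.1905 + 12 − 18.8444 = 31.35.

31.35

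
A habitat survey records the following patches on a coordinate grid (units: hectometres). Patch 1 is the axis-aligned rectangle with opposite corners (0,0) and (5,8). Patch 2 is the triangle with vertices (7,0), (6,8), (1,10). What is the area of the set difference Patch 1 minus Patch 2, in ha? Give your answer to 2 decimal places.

33.47

|Patch 1| = 40, |Patch 1∩Patch 2| = 6.5333.
|Patch 1 ∖ Patch 2| = |Patch 1| − |Patch 1∩Patch 2| = 40 − 6.5333 = 33.47.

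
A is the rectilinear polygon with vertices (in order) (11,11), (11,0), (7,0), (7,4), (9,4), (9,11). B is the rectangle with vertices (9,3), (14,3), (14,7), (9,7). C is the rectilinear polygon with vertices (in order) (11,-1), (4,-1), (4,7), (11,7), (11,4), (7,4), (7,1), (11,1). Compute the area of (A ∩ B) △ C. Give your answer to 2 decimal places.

|A ∩ B| = 8.
|(A ∩ B) ∩ C| = 6.
|(A ∩ B) △ C| = 8 + 44 − 12 = 40.00.

40.00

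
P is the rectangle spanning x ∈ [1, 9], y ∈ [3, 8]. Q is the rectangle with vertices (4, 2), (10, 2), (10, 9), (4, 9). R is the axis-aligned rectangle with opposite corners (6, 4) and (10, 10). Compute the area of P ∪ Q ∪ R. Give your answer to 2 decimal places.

61.00

By inclusion–exclusion:
Individual areas: |P| = 40, |Q| = 42, |R| = 24.
|P∩Q|: x∈[4,9], y∈[3,8] → 5·5 = 25.
|P∩R|: x∈[6,9], y∈[4,8] → 3·4 = 12.
|Q∩R|: x∈[6,10], y∈[4,9] → 4·5 = 20.
|P∩Q∩R| = 12.
|P ∪ Q ∪ R| = 106 − 57 + 12 = 61.00.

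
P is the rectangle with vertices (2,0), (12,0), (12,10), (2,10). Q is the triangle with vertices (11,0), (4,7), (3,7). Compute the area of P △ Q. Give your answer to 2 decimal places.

|P| = 100, |Q| = 3.5, |P∩Q| = 3.5.
|P △ Q| = |P| + |Q| − 2·|P∩Q| = 100 + 3.5 − 7 = 96.50.

96.50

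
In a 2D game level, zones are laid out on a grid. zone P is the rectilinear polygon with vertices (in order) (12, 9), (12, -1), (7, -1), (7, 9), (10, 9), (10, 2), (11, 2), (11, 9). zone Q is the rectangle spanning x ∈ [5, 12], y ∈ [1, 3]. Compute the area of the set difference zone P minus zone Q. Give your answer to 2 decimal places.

|zone P| = 43, |zone P∩zone Q| = 9.
|zone P ∖ zone Q| = |zone P| − |zone P∩zone Q| = 43 − 9 = 34.00.

34.00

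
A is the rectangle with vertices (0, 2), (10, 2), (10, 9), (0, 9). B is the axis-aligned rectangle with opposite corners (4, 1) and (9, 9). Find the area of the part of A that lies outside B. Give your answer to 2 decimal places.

35.00

|A∩B|: x∈[4,9], y∈[2,9] → 5·7 = 35.
|A| = 70.
|A ∖ B| = |A| − |A∩B| = 70 − 35 = 35.00.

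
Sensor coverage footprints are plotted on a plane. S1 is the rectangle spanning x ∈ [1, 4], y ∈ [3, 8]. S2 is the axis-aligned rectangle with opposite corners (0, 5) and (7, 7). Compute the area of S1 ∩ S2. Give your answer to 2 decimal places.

|S1∩S2|: x∈[1,4], y∈[5,7] → 3·2 = 6.

6.00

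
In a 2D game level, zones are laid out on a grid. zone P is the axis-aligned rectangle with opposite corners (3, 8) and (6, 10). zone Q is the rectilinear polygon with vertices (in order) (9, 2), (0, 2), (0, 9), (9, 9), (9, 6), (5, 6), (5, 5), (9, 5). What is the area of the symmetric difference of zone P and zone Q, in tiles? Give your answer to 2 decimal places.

|zone P| = 6, |zone Q| = 59, |zone P∩zone Q| = 3.
|zone P △ zone Q| = |zone P| + |zone Q| − 2·|zone P∩zone Q| = 6 + 59 − 6 = 59.00.

59.00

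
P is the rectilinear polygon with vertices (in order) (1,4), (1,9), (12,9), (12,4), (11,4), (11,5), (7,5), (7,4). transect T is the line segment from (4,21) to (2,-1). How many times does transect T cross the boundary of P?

2

The segment meets the boundary at (2.455,4), (2.909,9).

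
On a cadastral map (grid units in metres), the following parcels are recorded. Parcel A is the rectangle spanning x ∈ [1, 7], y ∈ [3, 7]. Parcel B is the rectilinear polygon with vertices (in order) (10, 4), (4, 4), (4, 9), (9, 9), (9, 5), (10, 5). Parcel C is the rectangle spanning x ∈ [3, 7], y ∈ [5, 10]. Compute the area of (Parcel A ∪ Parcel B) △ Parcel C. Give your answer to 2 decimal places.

|Parcel A ∪ Parcel B| = 41.
|(Parcel A ∪ Parcel B) ∩ Parcel C| = 14.
|(Parcel A ∪ Parcel B) △ Parcel C| = 41 + 20 − 28 = 33.00.

33.00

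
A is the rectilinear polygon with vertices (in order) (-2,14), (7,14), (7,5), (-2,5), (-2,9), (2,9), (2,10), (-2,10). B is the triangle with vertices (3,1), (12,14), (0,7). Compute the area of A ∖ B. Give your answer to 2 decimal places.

|A| = 77, |A∩B| = 26.1976.
|A ∖ B| = |A| − |A∩B| = 77 − 26.1976 = 50.80.

50.80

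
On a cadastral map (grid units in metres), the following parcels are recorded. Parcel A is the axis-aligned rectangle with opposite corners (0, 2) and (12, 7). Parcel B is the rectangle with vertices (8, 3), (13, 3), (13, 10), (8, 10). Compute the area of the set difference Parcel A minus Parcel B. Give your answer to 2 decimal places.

|Parcel A∩Parcel B|: x∈[8,12], y∈[3,7] → 4·4 = 16.
|Parcel A| = 60.
|Parcel A ∖ Parcel B| = |Parcel A| − |Parcel A∩Parcel B| = 60 − 16 = 44.00.

44.00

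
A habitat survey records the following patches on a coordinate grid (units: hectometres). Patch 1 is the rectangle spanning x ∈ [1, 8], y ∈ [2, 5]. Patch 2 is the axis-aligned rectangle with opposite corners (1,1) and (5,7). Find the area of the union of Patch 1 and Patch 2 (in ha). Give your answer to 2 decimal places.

33.00

By inclusion–exclusion:
Individual areas: |Patch 1| = 21, |Patch 2| = 24.
|Patch 1∩Patch 2|: x∈[1,5], y∈[2,5] → 4·3 = 12.
|Patch 1 ∪ Patch 2| = 45 − 12 = 33.00.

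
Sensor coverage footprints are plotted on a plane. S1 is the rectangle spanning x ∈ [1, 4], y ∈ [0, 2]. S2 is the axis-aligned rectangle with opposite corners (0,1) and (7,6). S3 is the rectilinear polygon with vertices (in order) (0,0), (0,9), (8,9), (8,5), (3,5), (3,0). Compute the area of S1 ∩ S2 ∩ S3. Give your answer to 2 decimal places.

The intersection is the polygon with vertices (3,2), (3,1), (1,1), (1,2).
By the shoelace formula its area is 2.00.

2.00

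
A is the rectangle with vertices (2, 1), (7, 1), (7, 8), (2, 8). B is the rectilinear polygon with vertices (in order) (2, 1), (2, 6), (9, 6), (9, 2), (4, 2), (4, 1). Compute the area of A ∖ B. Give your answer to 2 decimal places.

|A| = 35, |A∩B| = 22.
|A ∖ B| = |A| − |A∩B| = 35 − 22 = 13.00.

13.00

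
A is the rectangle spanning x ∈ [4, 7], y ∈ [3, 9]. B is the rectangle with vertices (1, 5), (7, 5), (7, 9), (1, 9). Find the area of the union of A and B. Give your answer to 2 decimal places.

By inclusion–exclusion:
Individual areas: |A| = 18, |B| = 24.
|A∩B|: x∈[4,7], y∈[5,9] → 3·4 = 12.
|A ∪ B| = 42 − 12 = 30.00.

30.00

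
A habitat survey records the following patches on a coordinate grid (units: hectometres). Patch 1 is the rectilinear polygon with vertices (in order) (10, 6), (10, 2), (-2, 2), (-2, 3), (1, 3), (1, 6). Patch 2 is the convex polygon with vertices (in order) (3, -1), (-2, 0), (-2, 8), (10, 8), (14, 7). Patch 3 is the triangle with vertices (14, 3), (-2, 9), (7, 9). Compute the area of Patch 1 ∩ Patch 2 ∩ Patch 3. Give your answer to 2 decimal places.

3.00

The intersection is the polygon with vertices (10,6), (10,4.5), (6,6).
By the shoelace formula its area is 3.00.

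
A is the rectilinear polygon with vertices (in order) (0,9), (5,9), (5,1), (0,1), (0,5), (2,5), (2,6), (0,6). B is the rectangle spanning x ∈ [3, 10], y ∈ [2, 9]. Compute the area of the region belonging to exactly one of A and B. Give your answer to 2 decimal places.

59.00

|A| = 38, |B| = 49, |A∩B| = 14.
|A △ B| = |A| + |B| − 2·|A∩B| = 38 + 49 − 28 = 59.00.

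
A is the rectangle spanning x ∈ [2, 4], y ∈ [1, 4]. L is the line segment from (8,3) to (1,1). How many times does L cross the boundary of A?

The segment meets the boundary at (2,1.286), (4,1.857).

2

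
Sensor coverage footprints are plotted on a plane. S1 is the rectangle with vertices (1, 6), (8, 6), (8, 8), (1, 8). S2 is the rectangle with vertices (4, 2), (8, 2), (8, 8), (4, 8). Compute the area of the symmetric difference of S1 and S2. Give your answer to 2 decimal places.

|S1∩S2|: x∈[4,8], y∈[6,8] → 4·2 = 8.
|S1 △ S2| = |S1| + |S2| − 2·|S1∩S2| = 14 + 24 − 16 = 22.00.

22.00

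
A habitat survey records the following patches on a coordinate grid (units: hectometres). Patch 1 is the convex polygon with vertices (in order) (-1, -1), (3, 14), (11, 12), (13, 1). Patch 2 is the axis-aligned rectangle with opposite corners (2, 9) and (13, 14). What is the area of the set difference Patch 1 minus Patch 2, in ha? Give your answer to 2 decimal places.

|Patch 1| = 143, |Patch 1∩Patch 2| = 35.9432.
|Patch 1 ∖ Patch 2| = |Patch 1| − |Patch 1∩Patch 2| = 143 − 35.9432 = 107.06.

107.06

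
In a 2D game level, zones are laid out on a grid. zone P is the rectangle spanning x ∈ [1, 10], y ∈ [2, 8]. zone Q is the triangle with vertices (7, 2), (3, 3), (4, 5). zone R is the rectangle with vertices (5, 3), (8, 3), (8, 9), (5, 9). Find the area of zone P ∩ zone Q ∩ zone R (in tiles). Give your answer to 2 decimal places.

The intersection is the polygon with vertices (6,3), (5,3), (5,4).
By the shoelace formula its area is 0.50.

0.50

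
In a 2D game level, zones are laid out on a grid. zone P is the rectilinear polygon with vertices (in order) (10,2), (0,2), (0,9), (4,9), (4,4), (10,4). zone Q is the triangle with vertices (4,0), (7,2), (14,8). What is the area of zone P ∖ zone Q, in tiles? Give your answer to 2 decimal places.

39.17

|zone P| = 40, |zone P∩zone Q| = 0.8333.
|zone P ∖ zone Q| = |zone P| − |zone P∩zone Q| = 40 − 0.8333 = 39.17.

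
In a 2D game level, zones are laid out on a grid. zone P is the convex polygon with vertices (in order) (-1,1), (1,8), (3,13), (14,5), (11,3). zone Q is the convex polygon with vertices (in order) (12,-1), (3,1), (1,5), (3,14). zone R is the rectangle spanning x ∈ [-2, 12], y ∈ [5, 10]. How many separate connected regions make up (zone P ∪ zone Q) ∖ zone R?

2

(zone P ∪ zone Q) ∖ zone R splits into 2 disjoint pieces (area 8.7698, area 55.2865).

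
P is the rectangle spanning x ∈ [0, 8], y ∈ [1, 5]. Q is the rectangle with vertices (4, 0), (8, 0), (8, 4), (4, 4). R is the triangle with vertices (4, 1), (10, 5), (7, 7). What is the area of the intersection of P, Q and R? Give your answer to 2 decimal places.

4.42

The intersection is the polygon with vertices (8,4), (8,3.667), (4,1), (5.5,4).
By the shoelace formula its area is 4.42.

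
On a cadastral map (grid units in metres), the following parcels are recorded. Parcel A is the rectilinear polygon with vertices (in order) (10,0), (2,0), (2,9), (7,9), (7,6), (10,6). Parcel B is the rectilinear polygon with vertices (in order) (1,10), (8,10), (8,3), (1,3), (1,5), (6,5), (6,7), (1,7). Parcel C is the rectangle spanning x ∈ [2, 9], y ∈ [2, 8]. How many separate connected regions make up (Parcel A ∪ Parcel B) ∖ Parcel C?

(Parcel A ∪ Parcel B) ∖ Parcel C splits into 3 disjoint pieces (area 20, area 2, area 15).

3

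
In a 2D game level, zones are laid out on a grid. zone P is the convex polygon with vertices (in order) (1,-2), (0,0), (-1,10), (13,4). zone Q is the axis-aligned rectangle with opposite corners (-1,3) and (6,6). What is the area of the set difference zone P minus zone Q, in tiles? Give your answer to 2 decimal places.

62.65

|zone P| = 82, |zone P∩zone Q| = 19.35.
|zone P ∖ zone Q| = |zone P| − |zone P∩zone Q| = 82 − 19.35 = 62.65.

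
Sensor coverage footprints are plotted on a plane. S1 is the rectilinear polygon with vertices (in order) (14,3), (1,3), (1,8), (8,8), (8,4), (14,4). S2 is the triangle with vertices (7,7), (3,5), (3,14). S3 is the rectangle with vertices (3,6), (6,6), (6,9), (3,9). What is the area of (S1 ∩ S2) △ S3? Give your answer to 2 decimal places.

5.21

|S1 ∩ S2| = 7.7143.
|(S1 ∩ S2) ∩ S3| = 5.75.
|(S1 ∩ S2) △ S3| = 7.7143 + 9 − 11.5 = 5.21.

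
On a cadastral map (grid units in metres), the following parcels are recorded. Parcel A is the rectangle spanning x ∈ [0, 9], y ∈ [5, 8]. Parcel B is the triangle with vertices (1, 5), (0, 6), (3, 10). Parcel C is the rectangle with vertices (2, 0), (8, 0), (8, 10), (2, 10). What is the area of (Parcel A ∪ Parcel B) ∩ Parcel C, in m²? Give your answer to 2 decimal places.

18.53

The region (Parcel A ∪ Parcel B) ∩ Parcel C is the polygon with vertices (2,5), (2,8.667), (3,10), (2.2,8), (8,8), (8,5).
By the shoelace formula its area is 18.53.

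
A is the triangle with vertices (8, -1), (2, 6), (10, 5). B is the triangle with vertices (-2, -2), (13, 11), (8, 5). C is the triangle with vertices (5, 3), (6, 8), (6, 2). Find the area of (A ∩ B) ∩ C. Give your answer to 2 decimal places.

1.11

The region (A ∩ B) ∩ C is the polygon with vertices (6,4.933), (6,3.6), (5.059,2.941), (5,3), (5.258,4.29).
By the shoelace formula its area is 1.11.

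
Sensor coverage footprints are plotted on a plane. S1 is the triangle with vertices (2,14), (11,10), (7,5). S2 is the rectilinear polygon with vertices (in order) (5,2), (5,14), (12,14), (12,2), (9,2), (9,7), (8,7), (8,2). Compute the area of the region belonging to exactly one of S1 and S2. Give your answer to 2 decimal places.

|S1| = 30.5, |S2| = 79, |S1∩S2| = 24.175.
|S1 △ S2| = |S1| + |S2| − 2·|S1∩S2| = 30.5 + 79 − 48.35 = 61.15.

61.15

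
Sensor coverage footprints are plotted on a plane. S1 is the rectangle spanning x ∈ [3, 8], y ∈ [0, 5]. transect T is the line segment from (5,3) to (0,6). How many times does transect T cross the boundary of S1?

The segment meets the boundary at (3,4.2).

1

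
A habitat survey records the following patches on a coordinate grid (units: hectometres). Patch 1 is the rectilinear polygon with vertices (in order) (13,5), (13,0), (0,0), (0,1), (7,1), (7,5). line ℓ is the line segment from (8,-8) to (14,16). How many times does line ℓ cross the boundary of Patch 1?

The segment meets the boundary at (11.25,5), (10,0).

2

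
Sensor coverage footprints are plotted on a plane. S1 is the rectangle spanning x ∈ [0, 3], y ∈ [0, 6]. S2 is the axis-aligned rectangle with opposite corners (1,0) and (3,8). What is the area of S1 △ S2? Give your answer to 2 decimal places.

|S1∩S2|: x∈[1,3], y∈[0,6] → 2·6 = 12.
|S1 △ S2| = |S1| + |S2| − 2·|S1∩S2| = 18 + 16 − 24 = 10.00.

10.00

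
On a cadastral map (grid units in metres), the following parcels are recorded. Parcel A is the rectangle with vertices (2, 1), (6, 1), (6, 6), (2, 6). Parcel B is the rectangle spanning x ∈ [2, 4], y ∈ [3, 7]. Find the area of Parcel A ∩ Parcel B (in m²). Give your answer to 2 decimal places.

6.00

|Parcel A∩Parcel B|: x∈[2,4], y∈[3,6] → 2·3 = 6.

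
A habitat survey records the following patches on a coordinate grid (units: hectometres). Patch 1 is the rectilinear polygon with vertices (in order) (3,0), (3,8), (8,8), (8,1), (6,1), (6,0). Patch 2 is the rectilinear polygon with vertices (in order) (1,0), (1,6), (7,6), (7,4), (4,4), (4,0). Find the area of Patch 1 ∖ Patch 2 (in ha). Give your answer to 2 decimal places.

|Patch 1| = 38, |Patch 1∩Patch 2| = 12.
|Patch 1 ∖ Patch 2| = |Patch 1| − |Patch 1∩Patch 2| = 38 − 12 = 26.00.

26.00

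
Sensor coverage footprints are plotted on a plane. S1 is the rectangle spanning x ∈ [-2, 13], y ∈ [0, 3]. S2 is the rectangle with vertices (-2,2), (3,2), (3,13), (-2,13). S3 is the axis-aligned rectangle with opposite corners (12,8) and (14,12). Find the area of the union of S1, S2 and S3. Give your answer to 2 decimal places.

103.00

By inclusion–exclusion:
Individual areas: |S1| = 45, |S2| = 55, |S3| = 8.
|S1∩S2|: x∈[-2,3], y∈[2,3] → 5·1 = 5.
|S1∩S3| = 0 (no overlap).
|S2∩S3| = 0 (no overlap).
|S1∩S2∩S3| = 0.
|S1 ∪ S2 ∪ S3| = 108 − 5 + 0 = 103.00.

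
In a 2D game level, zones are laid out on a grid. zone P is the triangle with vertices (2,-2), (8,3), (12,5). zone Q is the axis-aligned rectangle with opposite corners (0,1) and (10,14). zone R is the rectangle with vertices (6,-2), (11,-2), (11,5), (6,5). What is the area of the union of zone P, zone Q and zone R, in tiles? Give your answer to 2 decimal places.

150.10

By inclusion–exclusion:
Individual areas: |zone P| = 4, |zone Q| = 130, |zone R| = 35.
|zone P∩zone Q| = 2.5714.
|zone P∩zone R| = 2.8333.
|zone Q∩zone R|: x∈[6,10], y∈[1,5] → 4·4 = 16.
|zone P∩zone Q∩zone R| = 2.5048.
|zone P ∪ zone Q ∪ zone R| = 169 − 21.4048 + 2.5048 = 150.10.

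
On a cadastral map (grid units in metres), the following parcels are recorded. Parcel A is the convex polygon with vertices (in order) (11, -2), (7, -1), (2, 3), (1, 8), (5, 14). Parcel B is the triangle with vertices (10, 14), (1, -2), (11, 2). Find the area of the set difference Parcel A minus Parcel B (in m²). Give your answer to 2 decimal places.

|Parcel A| = 75.5, |Parcel A∩Parcel B| = 28.4504.
|Parcel A ∖ Parcel B| = |Parcel A| − |Parcel A∩Parcel B| = 75.5 − 28.4504 = 47.05.

47.05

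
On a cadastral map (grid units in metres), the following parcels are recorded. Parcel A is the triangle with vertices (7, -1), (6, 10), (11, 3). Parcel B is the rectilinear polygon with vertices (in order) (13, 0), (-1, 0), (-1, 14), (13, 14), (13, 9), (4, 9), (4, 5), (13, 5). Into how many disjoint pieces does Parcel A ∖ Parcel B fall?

2

Parcel A ∖ Parcel B splits into 2 disjoint pieces (area 0.5455, area 7.4805).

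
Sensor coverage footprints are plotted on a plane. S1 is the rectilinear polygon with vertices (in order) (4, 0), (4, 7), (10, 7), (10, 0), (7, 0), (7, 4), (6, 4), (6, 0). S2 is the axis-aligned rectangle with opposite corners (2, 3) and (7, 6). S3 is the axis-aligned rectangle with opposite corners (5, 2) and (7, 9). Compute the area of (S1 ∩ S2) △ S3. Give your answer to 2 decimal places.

12.00

|S1 ∩ S2| = 8.
|(S1 ∩ S2) ∩ S3| = 5.
|(S1 ∩ S2) △ S3| = 8 + 14 − 10 = 12.00.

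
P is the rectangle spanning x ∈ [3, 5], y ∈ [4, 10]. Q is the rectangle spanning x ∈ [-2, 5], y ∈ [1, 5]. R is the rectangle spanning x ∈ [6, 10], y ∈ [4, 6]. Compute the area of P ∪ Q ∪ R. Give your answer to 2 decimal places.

By inclusion–exclusion:
Individual areas: |P| = 12, |Q| = 28, |R| = 8.
|P∩Q|: x∈[3,5], y∈[4,5] → 2·1 = 2.
|P∩R| = 0 (no overlap).
|Q∩R| = 0 (no overlap).
|P∩Q∩R| = 0.
|P ∪ Q ∪ R| = 48 − 2 + 0 = 46.00.

46.00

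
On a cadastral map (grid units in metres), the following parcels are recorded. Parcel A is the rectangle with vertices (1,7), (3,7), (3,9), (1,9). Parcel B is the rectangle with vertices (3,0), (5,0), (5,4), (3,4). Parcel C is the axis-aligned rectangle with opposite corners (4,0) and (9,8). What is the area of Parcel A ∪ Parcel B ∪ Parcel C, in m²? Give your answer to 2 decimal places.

By inclusion–exclusion:
Individual areas: |Parcel A| = 4, |Parcel B| = 8, |Parcel C| = 40.
|Parcel A∩Parcel B| = 0 (no overlap).
|Parcel A∩Parcel C| = 0 (no overlap).
|Parcel B∩Parcel C|: x∈[4,5], y∈[0,4] → 1·4 = 4.
|Parcel A∩Parcel B∩Parcel C| = 0.
|Parcel A ∪ Parcel B ∪ Parcel C| = 52 − 4 + 0 = 48.00.

48.00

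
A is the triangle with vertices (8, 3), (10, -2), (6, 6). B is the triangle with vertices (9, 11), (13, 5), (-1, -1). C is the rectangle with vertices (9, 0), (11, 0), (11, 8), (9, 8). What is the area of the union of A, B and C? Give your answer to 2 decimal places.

62.53

By inclusion–exclusion:
Individual areas: |A| = 2, |B| = 54, |C| = 16.
|A∩B| = 0.8522.
|A∩C| = 0.05.
|B∩C| = 8.5714.
|A∩B∩C| = 0.
|A ∪ B ∪ C| = 72 − 9.4737 + 0 = 62.53.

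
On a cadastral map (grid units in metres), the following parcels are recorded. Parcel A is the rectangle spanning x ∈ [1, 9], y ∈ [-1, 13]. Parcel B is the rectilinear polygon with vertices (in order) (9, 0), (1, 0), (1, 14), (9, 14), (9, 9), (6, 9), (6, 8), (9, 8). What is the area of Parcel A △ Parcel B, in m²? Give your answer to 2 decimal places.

19.00

|Parcel A| = 112, |Parcel B| = 109, |Parcel A∩Parcel B| = 101.
|Parcel A △ Parcel B| = |Parcel A| + |Parcel B| − 2·|Parcel A∩Parcel B| = 112 + 109 − 202 = 19.00.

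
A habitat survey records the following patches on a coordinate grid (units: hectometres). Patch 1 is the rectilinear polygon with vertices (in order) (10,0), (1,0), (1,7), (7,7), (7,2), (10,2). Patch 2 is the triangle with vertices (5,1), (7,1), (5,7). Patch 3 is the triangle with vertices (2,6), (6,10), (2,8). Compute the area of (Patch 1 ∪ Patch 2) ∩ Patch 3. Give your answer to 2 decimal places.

0.50

The region (Patch 1 ∪ Patch 2) ∩ Patch 3 is the polygon with vertices (3,7), (2,6), (2,7).
By the shoelace formula its area is 0.50.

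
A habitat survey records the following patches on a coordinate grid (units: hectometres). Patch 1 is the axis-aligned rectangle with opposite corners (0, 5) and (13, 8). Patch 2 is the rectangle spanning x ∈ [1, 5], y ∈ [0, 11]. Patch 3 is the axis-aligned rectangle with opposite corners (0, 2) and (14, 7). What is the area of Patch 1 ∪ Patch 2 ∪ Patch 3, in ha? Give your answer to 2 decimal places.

103.00

By inclusion–exclusion:
Individual areas: |Patch 1| = 39, |Patch 2| = 44, |Patch 3| = 70.
|Patch 1∩Patch 2|: x∈[1,5], y∈[5,8] → 4·3 = 12.
|Patch 1∩Patch 3|: x∈[0,13], y∈[5,7] → 13·2 = 26.
|Patch 2∩Patch 3|: x∈[1,5], y∈[2,7] → 4·5 = 20.
|Patch 1∩Patch 2∩Patch 3| = 8.
|Patch 1 ∪ Patch 2 ∪ Patch 3| = 153 − 58 + 8 = 103.00.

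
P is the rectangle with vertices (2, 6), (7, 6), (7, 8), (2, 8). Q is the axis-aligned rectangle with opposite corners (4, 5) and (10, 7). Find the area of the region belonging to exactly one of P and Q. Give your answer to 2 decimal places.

16.00

|P∩Q|: x∈[4,7], y∈[6,7] → 3·1 = 3.
|P △ Q| = |P| + |Q| − 2·|P∩Q| = 10 + 12 − 6 = 16.00.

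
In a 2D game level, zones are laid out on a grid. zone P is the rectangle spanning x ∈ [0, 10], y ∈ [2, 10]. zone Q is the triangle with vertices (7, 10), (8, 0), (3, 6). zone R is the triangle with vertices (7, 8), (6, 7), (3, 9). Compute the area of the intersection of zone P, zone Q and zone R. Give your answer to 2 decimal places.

The intersection is the polygon with vertices (5.4,8.4), (7,8), (6,7), (4.8,7.8).
By the shoelace formula its area is 1.60.

1.60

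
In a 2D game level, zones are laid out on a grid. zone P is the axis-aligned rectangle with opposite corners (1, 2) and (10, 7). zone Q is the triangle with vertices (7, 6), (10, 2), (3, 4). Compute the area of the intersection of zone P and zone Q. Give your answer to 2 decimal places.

The intersection is the polygon with vertices (10,2), (3,4), (7,6).
By the shoelace formula its area is 11.00.

11.00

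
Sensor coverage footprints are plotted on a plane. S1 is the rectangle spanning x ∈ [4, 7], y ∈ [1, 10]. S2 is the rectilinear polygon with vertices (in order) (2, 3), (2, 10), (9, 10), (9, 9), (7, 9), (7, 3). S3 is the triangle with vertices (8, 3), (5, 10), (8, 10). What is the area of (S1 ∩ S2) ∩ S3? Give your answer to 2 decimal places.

The region (S1 ∩ S2) ∩ S3 is the polygon with vertices (7,10), (7,9), (7,5.333), (5,10).
By the shoelace formula its area is 4.67.

4.67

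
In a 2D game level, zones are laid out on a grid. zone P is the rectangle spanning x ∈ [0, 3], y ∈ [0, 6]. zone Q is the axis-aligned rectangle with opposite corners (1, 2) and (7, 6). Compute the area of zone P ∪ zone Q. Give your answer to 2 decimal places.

34.00

By inclusion–exclusion:
Individual areas: |zone P| = 18, |zone Q| = 24.
|zone P∩zone Q|: x∈[1,3], y∈[2,6] → 2·4 = 8.
|zone P ∪ zone Q| = 42 − 8 = 34.00.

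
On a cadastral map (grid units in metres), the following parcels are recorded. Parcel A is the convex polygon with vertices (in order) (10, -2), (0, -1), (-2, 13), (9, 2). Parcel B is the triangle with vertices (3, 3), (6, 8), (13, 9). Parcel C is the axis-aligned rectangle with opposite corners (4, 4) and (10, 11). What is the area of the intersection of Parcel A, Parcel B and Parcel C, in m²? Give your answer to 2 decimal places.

2.46

The intersection is the polygon with vertices (4.667,4), (4,4), (4,4.667), (4.875,6.125), (6.125,4.875).
By the shoelace formula its area is 2.46.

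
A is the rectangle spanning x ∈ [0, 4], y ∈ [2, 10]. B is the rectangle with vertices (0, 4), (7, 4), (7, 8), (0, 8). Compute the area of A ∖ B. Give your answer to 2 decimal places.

16.00

|A∩B|: x∈[0,4], y∈[4,8] → 4·4 = 16.
|A| = 32.
|A ∖ B| = |A| − |A∩B| = 32 − 16 = 16.00.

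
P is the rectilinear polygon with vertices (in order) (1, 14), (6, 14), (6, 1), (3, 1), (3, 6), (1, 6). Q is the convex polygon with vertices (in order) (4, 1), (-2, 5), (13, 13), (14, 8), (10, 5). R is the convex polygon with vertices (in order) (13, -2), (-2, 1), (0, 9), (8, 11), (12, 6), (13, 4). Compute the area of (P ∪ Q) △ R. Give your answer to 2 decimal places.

104.23

|P ∪ Q| = 115.5.
|(P ∪ Q) ∩ R| = 73.8861.
|(P ∪ Q) △ R| = 115.5 + 136.5 − 147.7723 = 104.23.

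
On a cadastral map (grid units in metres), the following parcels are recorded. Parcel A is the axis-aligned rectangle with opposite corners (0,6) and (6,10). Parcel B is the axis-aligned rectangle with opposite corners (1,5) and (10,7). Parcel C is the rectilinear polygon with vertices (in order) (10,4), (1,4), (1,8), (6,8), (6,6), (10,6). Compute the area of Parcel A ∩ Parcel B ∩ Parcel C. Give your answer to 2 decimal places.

5.00

The intersection is the polygon with vertices (1,6), (1,7), (6,7), (6,6).
By the shoelace formula its area is 5.00.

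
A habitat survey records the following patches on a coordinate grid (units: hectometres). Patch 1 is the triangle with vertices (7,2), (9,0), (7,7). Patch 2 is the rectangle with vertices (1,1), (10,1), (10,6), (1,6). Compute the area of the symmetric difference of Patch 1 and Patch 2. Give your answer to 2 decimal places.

|Patch 1| = 5, |Patch 2| = 45, |Patch 1∩Patch 2| = 4.5.
|Patch 1 △ Patch 2| = |Patch 1| + |Patch 2| − 2·|Patch 1∩Patch 2| = 5 + 45 − 9 = 41.00.

41.00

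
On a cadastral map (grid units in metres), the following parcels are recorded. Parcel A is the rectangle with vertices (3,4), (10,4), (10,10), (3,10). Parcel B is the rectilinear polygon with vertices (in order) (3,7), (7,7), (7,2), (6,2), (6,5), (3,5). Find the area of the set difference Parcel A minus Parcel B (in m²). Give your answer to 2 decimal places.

33.00

|Parcel A| = 42, |Parcel A∩Parcel B| = 9.
|Parcel A ∖ Parcel B| = |Parcel A| − |Parcel A∩Parcel B| = 42 − 9 = 33.00.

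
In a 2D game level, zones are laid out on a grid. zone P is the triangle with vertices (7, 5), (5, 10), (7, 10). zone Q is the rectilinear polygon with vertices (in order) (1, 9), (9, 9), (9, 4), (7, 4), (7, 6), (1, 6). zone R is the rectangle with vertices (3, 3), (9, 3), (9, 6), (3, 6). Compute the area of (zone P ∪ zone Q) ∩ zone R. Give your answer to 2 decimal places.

4.20

|zone P ∪ zone Q| = 30.
|(zone P ∪ zone Q) ∩ zone R| = 4.20.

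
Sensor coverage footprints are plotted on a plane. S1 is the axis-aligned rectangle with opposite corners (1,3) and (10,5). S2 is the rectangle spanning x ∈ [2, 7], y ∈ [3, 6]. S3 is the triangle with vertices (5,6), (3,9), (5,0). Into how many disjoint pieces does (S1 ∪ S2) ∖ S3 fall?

(S1 ∪ S2) ∖ S3 splits into 2 disjoint pieces (area 12, area 8).

2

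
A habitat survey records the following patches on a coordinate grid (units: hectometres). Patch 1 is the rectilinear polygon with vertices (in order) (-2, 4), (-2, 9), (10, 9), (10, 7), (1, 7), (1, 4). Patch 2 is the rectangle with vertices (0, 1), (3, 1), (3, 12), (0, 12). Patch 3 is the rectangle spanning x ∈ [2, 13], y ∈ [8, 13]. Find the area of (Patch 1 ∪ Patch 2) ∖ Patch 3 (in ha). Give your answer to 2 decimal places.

46.00

|Patch 1 ∪ Patch 2| = 57.
|(Patch 1 ∪ Patch 2) ∩ Patch 3| = 11.
|(Patch 1 ∪ Patch 2) ∖ Patch 3| = 57 − 11 = 46.00.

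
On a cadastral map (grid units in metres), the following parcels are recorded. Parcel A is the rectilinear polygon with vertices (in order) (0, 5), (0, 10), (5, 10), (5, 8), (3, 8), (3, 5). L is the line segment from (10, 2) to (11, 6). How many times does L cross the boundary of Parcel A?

The segment lies entirely outside Parcel A and never meets its boundary.

0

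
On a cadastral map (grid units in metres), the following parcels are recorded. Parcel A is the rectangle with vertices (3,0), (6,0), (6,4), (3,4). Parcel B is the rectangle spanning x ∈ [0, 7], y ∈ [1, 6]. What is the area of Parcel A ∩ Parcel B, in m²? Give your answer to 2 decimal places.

|Parcel A∩Parcel B|: x∈[3,6], y∈[1,4] → 3·3 = 9.

9.00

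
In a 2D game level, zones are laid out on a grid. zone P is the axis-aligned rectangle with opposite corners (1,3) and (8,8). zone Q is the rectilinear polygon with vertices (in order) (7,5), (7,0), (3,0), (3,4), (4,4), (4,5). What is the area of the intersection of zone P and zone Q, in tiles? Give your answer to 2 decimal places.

7.00

The intersection is the polygon with vertices (3,3), (3,4), (4,4), (4,5), (7,5), (7,3).
By the shoelace formula its area is 7.00.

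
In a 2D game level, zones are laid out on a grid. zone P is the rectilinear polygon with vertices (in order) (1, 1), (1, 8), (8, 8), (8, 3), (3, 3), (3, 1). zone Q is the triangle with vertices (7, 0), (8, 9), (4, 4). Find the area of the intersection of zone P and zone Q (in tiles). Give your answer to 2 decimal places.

The intersection is the polygon with vertices (7.889,8), (7.333,3), (4.75,3), (4,4), (7.2,8).
By the shoelace formula its area is 11.28.

11.28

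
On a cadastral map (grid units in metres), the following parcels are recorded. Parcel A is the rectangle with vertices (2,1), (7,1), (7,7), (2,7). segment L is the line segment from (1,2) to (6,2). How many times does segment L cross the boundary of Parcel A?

1

The segment meets the boundary at (2,2).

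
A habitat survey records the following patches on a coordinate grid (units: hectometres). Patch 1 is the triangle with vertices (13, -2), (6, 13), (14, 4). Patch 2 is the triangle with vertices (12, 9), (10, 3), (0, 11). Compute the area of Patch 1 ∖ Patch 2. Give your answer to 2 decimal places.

19.31

|Patch 1| = 28.5, |Patch 1∩Patch 2| = 9.1926.
|Patch 1 ∖ Patch 2| = |Patch 1| − |Patch 1∩Patch 2| = 28.5 − 9.1926 = 19.31.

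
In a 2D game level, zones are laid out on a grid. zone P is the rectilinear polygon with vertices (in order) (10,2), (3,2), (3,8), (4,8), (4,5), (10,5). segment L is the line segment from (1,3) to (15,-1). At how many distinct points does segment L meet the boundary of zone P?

The segment meets the boundary at (4.5,2), (3,2.429).

2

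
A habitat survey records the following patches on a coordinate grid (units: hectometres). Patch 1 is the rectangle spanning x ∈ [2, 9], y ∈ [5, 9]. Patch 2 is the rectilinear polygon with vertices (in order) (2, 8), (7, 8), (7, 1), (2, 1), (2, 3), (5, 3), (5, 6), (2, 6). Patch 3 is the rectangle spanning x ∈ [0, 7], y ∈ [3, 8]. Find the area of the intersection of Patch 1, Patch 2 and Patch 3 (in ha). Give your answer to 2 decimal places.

12.00

The intersection is the polygon with vertices (7,8), (7,5), (5,5), (5,6), (2,6), (2,8).
By the shoelace formula its area is 12.00.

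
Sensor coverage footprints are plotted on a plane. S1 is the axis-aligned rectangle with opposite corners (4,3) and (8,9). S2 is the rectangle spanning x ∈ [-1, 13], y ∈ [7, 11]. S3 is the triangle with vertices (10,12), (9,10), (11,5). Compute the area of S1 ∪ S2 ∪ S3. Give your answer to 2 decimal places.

By inclusion–exclusion:
Individual areas: |S1| = 24, |S2| = 56, |S3| = 4.5.
|S1∩S2|: x∈[4,8], y∈[7,9] → 4·2 = 8.
|S1∩S3| = 0.
|S2∩S3| = 3.6643.
|S1∩S2∩S3| = 0.
|S1 ∪ S2 ∪ S3| = 84.5 − 11.6643 + 0 = 72.84.

72.84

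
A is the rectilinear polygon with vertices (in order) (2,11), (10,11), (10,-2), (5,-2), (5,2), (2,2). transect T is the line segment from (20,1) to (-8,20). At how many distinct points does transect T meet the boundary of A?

The segment meets the boundary at (5.263,11), (10,7.786).

2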